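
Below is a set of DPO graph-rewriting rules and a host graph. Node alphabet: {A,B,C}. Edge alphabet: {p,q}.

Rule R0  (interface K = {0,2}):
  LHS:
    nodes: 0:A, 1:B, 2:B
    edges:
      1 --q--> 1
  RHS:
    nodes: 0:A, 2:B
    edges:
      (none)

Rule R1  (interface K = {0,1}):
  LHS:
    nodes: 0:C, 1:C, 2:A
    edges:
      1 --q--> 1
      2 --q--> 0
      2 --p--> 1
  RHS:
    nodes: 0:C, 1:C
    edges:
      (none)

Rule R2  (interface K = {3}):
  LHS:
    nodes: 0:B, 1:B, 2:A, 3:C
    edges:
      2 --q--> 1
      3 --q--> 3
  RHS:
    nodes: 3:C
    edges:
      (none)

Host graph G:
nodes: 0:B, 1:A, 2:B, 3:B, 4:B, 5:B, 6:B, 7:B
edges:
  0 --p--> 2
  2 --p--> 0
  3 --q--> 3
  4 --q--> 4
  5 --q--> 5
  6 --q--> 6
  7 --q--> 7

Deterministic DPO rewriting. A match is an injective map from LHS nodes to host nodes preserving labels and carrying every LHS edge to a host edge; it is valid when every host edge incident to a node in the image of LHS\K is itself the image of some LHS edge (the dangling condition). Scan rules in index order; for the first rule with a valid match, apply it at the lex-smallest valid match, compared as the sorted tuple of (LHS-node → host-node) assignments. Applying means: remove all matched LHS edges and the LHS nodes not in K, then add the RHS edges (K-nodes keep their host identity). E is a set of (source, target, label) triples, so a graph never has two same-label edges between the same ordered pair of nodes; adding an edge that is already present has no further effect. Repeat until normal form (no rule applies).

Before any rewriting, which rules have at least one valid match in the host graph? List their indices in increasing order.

R0: 30 valid matches — {0↦1, 1↦3, 2↦0}, {0↦1, 1↦3, 2↦2}, {0↦1, 1↦3, 2↦4} (+27 more)
R1: no valid match — LHS pattern not found
R2: no valid match — LHS pattern not found

Answer: [R0]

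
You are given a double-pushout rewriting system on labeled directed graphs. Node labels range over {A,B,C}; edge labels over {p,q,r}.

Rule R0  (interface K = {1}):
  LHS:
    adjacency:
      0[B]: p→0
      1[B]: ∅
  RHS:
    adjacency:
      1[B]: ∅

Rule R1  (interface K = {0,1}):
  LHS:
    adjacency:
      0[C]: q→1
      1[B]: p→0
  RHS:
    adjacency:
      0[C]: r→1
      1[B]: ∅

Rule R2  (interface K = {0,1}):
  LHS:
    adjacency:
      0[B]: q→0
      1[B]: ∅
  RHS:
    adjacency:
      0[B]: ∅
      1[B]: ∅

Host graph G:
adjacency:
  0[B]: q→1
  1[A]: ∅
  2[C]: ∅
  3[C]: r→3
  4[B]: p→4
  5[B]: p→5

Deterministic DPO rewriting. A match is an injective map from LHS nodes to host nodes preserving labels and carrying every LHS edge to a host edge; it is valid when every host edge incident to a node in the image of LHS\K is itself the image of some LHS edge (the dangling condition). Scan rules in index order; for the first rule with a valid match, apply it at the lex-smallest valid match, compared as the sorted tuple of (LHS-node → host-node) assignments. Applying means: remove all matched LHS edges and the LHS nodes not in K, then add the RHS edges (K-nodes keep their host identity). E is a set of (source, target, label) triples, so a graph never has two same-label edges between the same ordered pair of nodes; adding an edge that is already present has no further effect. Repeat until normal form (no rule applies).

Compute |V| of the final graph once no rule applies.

initial: |V|=6 |E|=4  E = 0-q->1 3-r->3 4-p->4 5-p->5
step 1: apply R0 at {0↦4, 1↦0}  → |V|=5 |E|=3  E = 0-q->1 3-r->3 5-p->5
step 2: apply R0 at {0↦5, 1↦0}  → |V|=4 |E|=2  E = 0-q->1 3-r->3
normal form: no rule applies after step 2
NF nodes: {0:B, 1:A, 2:C, 3:C}

Answer: 4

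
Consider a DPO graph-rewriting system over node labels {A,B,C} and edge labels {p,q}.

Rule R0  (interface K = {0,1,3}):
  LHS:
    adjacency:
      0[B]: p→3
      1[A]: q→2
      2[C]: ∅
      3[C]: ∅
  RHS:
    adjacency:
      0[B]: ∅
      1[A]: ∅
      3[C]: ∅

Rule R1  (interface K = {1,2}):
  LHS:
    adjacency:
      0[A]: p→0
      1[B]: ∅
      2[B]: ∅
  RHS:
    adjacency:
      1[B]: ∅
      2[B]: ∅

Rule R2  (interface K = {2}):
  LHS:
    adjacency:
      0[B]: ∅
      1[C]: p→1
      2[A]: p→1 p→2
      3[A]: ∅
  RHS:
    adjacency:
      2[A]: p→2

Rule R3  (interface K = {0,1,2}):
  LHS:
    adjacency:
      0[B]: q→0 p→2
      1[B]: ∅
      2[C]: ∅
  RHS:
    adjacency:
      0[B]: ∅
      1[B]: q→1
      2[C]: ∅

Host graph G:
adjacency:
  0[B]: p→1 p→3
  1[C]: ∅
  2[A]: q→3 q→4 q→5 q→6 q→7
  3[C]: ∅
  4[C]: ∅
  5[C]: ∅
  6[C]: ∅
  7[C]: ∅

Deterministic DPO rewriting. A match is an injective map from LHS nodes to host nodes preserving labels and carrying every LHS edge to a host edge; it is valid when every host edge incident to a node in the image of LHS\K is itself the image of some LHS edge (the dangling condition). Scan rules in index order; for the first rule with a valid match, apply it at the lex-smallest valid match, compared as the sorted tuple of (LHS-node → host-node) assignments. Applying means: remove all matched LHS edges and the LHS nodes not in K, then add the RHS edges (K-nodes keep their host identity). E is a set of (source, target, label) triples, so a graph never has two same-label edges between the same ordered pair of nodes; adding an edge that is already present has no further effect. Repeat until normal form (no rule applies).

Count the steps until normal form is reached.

[0] host  ⇒  8 nodes, 7 edges  {0-p->1 0-p->3 2-q->3 2-q->4 2-q->5 2-q->6 2-q->7}
[1] R0 @ {0↦0, 1↦2, 2↦4, 3↦1}  ⇒  7 nodes, 5 edges  {0-p->3 2-q->3 2-q->5 2-q->6 2-q->7}
[2] R0 @ {0↦0, 1↦2, 2↦5, 3↦3}  ⇒  6 nodes, 3 edges  {2-q->3 2-q->6 2-q->7}
final graph: no rule applies after step 2

Answer: 2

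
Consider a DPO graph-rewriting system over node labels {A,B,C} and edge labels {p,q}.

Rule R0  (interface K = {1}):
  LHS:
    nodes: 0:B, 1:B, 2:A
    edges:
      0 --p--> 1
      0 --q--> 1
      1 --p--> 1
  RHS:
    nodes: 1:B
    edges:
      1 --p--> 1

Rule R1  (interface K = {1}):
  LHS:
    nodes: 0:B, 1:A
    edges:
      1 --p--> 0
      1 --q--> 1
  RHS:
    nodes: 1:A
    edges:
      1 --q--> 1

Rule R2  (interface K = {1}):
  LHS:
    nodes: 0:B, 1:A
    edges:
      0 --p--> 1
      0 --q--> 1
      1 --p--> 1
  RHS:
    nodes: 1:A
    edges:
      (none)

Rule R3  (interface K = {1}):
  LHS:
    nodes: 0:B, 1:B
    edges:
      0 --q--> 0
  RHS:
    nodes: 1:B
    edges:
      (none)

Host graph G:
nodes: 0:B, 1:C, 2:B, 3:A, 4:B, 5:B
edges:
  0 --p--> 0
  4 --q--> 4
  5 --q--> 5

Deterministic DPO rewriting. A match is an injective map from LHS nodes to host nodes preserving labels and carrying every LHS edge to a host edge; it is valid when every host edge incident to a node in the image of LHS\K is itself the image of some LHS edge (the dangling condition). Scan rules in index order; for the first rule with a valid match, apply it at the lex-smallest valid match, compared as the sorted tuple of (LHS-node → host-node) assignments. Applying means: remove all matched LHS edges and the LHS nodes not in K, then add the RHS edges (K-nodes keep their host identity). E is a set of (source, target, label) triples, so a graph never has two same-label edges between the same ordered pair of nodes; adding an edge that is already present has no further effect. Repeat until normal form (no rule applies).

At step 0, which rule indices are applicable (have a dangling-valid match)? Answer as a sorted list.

Answer: [R3]

Derivation:
R0: no valid match — LHS pattern not found
R1: no valid match — LHS pattern not found
R2: no valid match — LHS pattern not found
R3: 6 valid matches — {0↦4, 1↦0}, {0↦4, 1↦2}, {0↦4, 1↦5} (+3 more)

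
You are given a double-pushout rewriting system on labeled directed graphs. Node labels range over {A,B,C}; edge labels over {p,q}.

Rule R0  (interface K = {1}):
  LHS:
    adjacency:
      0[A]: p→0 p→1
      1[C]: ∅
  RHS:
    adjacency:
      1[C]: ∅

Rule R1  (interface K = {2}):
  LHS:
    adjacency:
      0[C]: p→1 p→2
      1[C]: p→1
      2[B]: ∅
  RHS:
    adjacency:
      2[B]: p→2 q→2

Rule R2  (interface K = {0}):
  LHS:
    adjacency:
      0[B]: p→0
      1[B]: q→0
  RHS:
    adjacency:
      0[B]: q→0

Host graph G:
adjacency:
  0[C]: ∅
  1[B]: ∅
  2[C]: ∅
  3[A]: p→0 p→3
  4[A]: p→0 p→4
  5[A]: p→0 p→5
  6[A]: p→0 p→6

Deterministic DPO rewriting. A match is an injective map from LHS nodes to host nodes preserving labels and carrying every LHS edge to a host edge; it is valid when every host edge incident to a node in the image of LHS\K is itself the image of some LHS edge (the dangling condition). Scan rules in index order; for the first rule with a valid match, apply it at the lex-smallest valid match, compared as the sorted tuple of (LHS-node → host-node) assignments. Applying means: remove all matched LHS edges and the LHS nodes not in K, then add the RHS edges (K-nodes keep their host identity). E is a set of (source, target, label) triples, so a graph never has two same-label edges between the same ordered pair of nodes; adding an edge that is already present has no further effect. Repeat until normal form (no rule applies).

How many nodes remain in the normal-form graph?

initial: |V|=7 |E|=8  E = 3-p->0 3-p->3 4-p->0 4-p->4 5-p->0 5-p->5 6-p->0 6-p->6
step 1: apply R0 at {0↦3, 1↦0}  → |V|=6 |E|=6  E = 4-p->0 4-p->4 5-p->0 5-p->5 6-p->0 6-p->6
step 2: apply R0 at {0↦4, 1↦0}  → |V|=5 |E|=4  E = 5-p->0 5-p->5 6-p->0 6-p->6
step 3: apply R0 at {0↦5, 1↦0}  → |V|=4 |E|=2  E = 6-p->0 6-p->6
step 4: apply R0 at {0↦6, 1↦0}  → |V|=3 |E|=0  E = ∅
halt: no rule applies after step 4
NF nodes: {0:C, 1:B, 2:C}

Answer: 3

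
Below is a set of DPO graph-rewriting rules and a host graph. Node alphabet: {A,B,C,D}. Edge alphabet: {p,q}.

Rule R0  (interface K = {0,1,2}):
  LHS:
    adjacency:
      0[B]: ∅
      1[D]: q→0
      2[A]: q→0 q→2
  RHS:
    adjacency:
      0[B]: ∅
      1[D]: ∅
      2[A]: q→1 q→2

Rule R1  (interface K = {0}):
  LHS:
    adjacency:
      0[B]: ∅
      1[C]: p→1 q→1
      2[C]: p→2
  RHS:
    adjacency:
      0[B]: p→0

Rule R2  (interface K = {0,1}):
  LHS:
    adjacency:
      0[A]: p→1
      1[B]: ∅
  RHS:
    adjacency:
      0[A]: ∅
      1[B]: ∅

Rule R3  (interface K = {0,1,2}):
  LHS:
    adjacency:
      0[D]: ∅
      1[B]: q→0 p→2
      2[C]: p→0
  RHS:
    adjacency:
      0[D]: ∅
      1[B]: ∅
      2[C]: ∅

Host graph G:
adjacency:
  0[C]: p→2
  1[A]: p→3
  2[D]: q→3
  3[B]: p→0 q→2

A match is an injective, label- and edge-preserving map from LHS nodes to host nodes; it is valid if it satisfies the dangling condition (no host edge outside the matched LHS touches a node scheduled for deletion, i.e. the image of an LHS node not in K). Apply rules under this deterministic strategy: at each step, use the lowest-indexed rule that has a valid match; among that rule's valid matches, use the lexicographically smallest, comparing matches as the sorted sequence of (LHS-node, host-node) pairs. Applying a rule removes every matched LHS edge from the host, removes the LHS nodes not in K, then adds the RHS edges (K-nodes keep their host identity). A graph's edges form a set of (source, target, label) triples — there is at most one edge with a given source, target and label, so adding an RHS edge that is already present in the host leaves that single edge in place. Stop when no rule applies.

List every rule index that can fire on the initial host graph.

R0: no valid match — LHS pattern not found
R1: no valid match — LHS pattern not found
R2: 1 valid match — {0↦1, 1↦3}
R3: 1 valid match — {0↦2, 1↦3, 2↦0}

Answer: [R2,R3]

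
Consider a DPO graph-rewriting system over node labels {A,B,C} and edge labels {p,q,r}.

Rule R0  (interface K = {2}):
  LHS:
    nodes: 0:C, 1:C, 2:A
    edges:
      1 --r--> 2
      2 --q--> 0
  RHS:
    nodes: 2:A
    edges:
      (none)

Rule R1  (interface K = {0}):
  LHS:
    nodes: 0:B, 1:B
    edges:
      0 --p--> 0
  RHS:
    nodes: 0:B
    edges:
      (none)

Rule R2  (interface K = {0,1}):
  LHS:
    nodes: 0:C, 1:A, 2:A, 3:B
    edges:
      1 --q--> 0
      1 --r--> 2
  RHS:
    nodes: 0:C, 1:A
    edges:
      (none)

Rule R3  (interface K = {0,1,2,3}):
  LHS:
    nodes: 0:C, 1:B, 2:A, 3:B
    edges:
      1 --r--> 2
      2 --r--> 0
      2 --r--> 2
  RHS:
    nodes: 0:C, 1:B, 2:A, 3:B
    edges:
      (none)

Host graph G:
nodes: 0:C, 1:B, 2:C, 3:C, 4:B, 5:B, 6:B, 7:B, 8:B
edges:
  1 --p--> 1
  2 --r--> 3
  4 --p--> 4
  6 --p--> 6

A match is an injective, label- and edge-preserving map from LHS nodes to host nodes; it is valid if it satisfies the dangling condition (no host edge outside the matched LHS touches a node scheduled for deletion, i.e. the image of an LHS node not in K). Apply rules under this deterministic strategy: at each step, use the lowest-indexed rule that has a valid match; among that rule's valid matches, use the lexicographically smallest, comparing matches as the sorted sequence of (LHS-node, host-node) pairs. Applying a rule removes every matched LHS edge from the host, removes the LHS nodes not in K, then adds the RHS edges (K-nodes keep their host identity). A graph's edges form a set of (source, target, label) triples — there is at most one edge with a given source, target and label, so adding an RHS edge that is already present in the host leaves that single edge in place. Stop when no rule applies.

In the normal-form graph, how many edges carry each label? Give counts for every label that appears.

Answer: r:1

Derivation:
[0] host  ⇒  9 nodes, 4 edges  {1-p->1 2-r->3 4-p->4 6-p->6}
[1] R1 @ {0↦1, 1↦5}  ⇒  8 nodes, 3 edges  {2-r->3 4-p->4 6-p->6}
[2] R1 @ {0↦4, 1↦1}  ⇒  7 nodes, 2 edges  {2-r->3 6-p->6}
[3] R1 @ {0↦6, 1↦4}  ⇒  6 nodes, 1 edges  {2-r->3}
final graph: no rule applies after step 3
NF edges: [(2, 3, 'r')]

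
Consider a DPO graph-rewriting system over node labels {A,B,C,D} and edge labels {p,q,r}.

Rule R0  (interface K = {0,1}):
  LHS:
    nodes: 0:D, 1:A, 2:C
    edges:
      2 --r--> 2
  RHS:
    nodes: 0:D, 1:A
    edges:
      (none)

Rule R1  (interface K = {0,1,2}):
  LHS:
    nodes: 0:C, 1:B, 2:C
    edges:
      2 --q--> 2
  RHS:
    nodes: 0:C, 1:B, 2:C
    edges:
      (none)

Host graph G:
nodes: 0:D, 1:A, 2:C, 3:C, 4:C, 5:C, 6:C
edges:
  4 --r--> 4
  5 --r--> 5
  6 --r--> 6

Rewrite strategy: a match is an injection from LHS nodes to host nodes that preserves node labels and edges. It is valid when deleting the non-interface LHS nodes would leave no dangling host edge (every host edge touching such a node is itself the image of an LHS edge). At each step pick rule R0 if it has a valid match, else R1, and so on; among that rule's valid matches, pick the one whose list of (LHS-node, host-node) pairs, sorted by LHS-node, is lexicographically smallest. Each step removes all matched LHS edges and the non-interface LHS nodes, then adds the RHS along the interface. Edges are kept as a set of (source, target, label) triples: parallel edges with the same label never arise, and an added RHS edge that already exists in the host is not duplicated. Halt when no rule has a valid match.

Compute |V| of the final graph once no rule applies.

start.  V:7 E:3  edges: 4-r->4 5-r->5 6-r->6
1. fire R0 via {0↦0, 1↦1, 2↦4}  →  V:6 E:2  edges: 5-r->5 6-r->6
2. fire R0 via {0↦0, 1↦1, 2↦5}  →  V:5 E:1  edges: 6-r->6
3. fire R0 via {0↦0, 1↦1, 2↦6}  →  V:4 E:0  edges: ∅
final graph: no rule applies after step 3
NF nodes: {0:D, 1:A, 2:C, 3:C}

Answer: 4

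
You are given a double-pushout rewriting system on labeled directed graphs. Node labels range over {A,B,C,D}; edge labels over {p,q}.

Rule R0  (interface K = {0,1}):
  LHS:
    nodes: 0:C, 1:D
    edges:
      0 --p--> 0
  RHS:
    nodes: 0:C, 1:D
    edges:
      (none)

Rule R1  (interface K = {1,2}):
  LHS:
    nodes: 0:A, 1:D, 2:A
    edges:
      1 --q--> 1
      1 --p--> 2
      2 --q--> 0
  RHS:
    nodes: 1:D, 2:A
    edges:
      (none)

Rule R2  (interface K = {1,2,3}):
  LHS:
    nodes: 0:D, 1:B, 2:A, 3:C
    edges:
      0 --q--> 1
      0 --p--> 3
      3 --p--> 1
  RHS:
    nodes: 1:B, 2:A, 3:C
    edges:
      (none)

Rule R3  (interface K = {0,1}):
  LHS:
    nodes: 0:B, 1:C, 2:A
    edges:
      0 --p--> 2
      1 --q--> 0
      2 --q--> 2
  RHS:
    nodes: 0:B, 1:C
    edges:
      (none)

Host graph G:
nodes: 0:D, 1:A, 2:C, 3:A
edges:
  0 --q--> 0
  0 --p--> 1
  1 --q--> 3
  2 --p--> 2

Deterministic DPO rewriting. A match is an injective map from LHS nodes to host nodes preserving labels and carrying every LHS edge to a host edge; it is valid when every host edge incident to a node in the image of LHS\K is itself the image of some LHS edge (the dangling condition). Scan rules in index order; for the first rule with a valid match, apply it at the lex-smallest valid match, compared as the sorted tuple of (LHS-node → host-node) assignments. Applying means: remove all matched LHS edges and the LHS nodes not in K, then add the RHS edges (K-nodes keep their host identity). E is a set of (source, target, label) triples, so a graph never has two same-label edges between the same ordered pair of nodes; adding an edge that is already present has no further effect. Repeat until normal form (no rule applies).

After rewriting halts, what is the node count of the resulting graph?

Answer: 3

Rewrite trace:
start.  V:4 E:4  edges: 0-q->0 0-p->1 1-q->3 2-p->2
1. fire R0 via {0↦2, 1↦0}  →  V:4 E:3  edges: 0-q->0 0-p->1 1-q->3
2. fire R1 via {0↦3, 1↦0, 2↦1}  →  V:3 E:0  edges: ∅
halt: no rule applies after step 2
NF nodes: {0:D, 1:A, 2:C}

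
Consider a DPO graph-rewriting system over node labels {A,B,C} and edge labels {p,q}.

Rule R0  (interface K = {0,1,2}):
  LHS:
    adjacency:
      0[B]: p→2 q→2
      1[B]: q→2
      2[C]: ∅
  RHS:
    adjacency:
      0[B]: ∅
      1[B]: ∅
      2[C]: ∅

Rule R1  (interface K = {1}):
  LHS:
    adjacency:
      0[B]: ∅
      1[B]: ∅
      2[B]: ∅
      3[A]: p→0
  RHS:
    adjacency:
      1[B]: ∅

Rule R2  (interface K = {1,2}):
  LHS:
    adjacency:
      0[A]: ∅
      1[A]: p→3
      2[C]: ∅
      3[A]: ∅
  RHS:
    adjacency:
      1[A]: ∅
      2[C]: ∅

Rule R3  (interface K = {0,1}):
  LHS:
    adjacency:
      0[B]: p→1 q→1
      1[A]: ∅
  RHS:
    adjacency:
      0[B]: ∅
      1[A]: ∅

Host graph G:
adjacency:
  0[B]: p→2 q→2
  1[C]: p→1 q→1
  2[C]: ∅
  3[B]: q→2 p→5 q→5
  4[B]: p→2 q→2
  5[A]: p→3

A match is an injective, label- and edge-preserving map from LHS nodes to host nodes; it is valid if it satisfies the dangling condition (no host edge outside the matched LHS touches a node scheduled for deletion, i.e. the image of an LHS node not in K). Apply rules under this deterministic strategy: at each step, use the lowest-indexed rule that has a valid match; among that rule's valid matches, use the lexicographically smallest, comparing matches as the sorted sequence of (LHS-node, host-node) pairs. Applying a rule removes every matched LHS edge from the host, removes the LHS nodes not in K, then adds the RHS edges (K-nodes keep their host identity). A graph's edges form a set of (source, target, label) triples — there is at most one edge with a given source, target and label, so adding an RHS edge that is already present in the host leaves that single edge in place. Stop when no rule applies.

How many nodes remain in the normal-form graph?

Answer: 3

Derivation:
start.  V:6 E:10  edges: 0-p->2 0-q->2 1-p->1 1-q->1 3-q->2 3-p->5 3-q->5 4-p->2 4-q->2 5-p->3
1. fire R0 via {0↦0, 1↦3, 2↦2}  →  V:6 E:7  edges: 1-p->1 1-q->1 3-p->5 3-q->5 4-p->2 4-q->2 5-p->3
2. fire R3 via {0↦3, 1↦5}  →  V:6 E:5  edges: 1-p->1 1-q->1 4-p->2 4-q->2 5-p->3
3. fire R1 via {0↦3, 1↦4, 2↦0, 3↦5}  →  V:3 E:4  edges: 1-p->1 1-q->1 4-p->2 4-q->2
normal form: no rule applies after step 3
NF nodes: {1:C, 2:C, 4:B}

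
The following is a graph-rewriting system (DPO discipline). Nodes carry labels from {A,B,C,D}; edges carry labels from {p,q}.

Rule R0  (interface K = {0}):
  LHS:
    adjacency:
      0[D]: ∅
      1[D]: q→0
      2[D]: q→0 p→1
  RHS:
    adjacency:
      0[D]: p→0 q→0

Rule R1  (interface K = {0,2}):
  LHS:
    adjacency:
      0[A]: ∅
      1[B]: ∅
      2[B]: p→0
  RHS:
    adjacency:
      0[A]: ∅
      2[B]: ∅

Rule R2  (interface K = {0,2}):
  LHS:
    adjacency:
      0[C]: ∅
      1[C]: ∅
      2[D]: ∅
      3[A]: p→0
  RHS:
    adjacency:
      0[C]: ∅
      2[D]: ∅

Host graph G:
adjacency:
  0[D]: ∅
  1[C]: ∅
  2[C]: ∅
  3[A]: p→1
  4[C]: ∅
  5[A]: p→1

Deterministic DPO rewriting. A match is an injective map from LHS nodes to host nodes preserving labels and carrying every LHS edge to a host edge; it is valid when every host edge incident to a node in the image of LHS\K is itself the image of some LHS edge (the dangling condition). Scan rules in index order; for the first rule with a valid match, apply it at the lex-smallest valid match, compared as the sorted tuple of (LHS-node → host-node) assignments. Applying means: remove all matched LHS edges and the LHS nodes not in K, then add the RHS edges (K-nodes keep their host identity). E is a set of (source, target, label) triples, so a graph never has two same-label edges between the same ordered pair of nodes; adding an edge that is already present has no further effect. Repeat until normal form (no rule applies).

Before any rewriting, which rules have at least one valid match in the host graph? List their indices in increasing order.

Answer: [R2]

Rewrite trace:
R0: no valid match — LHS pattern not found
R1: no valid match — LHS pattern not found
R2: 4 valid matches — {0↦1, 1↦2, 2↦0, 3↦3}, {0↦1, 1↦2, 2↦0, 3↦5}, {0↦1, 1↦4, 2↦0, 3↦3} (+1 more)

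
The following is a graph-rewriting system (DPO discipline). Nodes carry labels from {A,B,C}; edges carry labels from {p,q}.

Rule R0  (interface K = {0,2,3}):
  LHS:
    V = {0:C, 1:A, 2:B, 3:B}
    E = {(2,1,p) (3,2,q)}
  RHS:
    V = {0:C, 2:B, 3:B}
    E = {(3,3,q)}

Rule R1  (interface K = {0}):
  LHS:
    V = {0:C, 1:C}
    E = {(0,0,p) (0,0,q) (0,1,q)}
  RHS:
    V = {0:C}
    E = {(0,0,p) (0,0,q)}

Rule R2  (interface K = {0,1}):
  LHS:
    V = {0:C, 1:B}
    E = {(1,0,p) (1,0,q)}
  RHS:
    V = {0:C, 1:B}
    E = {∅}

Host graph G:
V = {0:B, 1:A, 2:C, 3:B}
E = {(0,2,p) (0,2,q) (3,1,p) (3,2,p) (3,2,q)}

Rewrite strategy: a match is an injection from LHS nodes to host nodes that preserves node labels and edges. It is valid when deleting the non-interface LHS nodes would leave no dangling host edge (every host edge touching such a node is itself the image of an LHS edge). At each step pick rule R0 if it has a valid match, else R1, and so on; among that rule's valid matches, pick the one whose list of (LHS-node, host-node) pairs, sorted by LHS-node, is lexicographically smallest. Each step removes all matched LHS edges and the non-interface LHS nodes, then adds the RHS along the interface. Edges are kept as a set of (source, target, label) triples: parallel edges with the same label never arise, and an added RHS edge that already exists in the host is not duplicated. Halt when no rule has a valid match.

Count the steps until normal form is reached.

[0] host  ⇒  4 nodes, 5 edges  {0-p->2 0-q->2 3-p->1 3-p->2 3-q->2}
[1] R2 @ {0↦2, 1↦0}  ⇒  4 nodes, 3 edges  {3-p->1 3-p->2 3-q->2}
[2] R2 @ {0↦2, 1↦3}  ⇒  4 nodes, 1 edges  {3-p->1}
final graph: no rule applies after step 2

Answer: 2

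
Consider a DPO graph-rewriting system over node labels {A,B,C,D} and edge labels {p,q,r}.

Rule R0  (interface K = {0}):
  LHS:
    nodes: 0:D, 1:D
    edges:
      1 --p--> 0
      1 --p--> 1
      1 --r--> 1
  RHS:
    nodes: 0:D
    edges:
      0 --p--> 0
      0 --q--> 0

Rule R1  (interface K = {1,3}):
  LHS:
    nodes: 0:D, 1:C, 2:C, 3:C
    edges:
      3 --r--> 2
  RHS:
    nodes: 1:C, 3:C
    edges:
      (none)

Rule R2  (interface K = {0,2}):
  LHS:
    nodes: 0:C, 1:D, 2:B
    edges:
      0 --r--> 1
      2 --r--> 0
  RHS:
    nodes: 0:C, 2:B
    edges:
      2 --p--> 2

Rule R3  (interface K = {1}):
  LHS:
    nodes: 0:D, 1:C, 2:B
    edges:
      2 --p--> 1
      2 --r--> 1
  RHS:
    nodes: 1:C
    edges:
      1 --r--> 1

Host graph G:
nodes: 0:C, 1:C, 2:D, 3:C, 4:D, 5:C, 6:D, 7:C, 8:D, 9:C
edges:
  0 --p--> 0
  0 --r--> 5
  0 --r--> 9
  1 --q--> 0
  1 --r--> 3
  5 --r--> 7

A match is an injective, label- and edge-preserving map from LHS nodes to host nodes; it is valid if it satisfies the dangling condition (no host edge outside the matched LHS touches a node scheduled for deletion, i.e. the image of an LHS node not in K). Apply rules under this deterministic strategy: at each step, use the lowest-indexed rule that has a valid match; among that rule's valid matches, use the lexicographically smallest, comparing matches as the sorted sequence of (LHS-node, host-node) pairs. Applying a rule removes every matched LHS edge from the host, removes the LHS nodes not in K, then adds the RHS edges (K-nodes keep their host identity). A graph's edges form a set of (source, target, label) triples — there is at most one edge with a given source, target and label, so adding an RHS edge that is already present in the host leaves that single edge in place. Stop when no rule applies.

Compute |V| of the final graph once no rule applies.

Answer: 2

Steps:
[0] host  ⇒  10 nodes, 6 edges  {0-p->0 0-r->5 0-r->9 1-q->0 1-r->3 5-r->7}
[1] R1 @ {0↦2, 1↦0, 2↦3, 3↦1}  ⇒  8 nodes, 5 edges  {0-p->0 0-r->5 0-r->9 1-q->0 5-r->7}
[2] R1 @ {0↦4, 1↦0, 2↦7, 3↦5}  ⇒  6 nodes, 4 edges  {0-p->0 0-r->5 0-r->9 1-q->0}
[3] R1 @ {0↦6, 1↦1, 2↦5, 3↦0}  ⇒  4 nodes, 3 edges  {0-p->0 0-r->9 1-q->0}
[4] R1 @ {0↦8, 1↦1, 2↦9, 3↦0}  ⇒  2 nodes, 2 edges  {0-p->0 1-q->0}
final graph: no rule applies after step 4
NF nodes: {0:C, 1:C}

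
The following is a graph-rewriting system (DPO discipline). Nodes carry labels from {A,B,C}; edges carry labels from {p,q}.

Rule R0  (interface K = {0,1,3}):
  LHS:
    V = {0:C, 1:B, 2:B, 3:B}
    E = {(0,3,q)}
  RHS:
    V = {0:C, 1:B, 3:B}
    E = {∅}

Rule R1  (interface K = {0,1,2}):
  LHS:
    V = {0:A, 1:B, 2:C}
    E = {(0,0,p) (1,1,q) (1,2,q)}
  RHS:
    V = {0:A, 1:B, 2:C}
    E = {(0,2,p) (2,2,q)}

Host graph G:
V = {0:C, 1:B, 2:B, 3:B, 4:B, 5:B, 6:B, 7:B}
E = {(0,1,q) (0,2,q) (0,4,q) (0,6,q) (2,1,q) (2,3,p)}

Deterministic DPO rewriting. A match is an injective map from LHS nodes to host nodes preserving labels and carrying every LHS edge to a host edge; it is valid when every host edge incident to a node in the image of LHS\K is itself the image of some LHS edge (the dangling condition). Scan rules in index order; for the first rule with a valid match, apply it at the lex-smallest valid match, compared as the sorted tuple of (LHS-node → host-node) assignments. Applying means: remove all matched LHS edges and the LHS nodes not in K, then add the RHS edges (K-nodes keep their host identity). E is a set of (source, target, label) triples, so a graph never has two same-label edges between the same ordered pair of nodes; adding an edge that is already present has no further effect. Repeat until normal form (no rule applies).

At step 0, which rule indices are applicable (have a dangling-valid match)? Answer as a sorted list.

Answer: [R0]

Rewrite trace:
R0: 40 valid matches — {0↦0, 1↦1, 2↦5, 3↦2}, {0↦0, 1↦1, 2↦5, 3↦4}, {0↦0, 1↦1, 2↦5, 3↦6} (+37 more)
R1: no valid match — LHS pattern not found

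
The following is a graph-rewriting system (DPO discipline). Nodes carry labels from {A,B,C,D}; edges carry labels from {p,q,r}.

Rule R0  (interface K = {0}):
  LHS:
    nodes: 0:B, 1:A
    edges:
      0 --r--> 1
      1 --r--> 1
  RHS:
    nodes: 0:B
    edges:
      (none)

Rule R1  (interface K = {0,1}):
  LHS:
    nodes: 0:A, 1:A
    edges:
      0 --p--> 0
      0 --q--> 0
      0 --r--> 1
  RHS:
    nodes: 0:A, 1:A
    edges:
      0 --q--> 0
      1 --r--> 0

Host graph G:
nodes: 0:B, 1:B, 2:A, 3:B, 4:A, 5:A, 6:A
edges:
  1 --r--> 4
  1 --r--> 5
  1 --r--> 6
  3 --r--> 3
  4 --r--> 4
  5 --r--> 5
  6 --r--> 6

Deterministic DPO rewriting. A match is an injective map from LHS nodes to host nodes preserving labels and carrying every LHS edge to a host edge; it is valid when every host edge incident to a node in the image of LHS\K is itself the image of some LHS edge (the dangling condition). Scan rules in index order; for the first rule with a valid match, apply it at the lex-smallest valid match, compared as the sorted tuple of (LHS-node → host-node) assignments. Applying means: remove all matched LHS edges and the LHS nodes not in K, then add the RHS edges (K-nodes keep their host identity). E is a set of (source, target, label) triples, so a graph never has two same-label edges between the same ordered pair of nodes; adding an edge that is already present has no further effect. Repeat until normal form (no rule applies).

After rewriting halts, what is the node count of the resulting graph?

Answer: 4

Rewrite trace:
initial: |V|=7 |E|=7  E = 1-r->4 1-r->5 1-r->6 3-r->3 4-r->4 5-r->5 6-r->6
step 1: apply R0 at {0↦1, 1↦4}  → |V|=6 |E|=5  E = 1-r->5 1-r->6 3-r->3 5-r->5 6-r->6
step 2: apply R0 at {0↦1, 1↦5}  → |V|=5 |E|=3  E = 1-r->6 3-r->3 6-r->6
step 3: apply R0 at {0↦1, 1↦6}  → |V|=4 |E|=1  E = 3-r->3
normal form: no rule applies after step 3
NF nodes: {0:B, 1:B, 2:A, 3:B}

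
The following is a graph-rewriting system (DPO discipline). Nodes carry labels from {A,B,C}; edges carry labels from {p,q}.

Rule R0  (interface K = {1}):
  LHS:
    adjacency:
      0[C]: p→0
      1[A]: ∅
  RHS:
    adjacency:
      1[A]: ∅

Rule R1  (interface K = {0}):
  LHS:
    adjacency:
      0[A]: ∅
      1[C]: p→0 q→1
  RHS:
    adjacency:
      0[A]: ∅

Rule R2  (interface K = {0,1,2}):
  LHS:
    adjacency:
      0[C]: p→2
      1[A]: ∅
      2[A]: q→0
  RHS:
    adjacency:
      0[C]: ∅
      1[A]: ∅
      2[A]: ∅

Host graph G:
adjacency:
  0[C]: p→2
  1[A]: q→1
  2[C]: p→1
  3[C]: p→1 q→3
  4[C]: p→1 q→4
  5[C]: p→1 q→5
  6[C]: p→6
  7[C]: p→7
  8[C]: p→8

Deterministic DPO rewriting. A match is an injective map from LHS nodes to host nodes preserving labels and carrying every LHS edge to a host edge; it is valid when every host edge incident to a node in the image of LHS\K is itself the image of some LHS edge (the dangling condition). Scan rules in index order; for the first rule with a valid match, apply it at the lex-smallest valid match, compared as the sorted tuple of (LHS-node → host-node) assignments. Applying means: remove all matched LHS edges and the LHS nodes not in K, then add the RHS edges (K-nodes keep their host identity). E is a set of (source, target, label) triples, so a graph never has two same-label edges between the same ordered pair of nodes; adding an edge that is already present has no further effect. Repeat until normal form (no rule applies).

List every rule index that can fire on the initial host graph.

Answer: [R0,R1]

Rewrite trace:
R0: 3 valid matches — {0↦6, 1↦1}, {0↦7, 1↦1}, {0↦8, 1↦1}
R1: 3 valid matches — {0↦1, 1↦3}, {0↦1, 1↦4}, {0↦1, 1↦5}
R2: no valid match — LHS pattern not found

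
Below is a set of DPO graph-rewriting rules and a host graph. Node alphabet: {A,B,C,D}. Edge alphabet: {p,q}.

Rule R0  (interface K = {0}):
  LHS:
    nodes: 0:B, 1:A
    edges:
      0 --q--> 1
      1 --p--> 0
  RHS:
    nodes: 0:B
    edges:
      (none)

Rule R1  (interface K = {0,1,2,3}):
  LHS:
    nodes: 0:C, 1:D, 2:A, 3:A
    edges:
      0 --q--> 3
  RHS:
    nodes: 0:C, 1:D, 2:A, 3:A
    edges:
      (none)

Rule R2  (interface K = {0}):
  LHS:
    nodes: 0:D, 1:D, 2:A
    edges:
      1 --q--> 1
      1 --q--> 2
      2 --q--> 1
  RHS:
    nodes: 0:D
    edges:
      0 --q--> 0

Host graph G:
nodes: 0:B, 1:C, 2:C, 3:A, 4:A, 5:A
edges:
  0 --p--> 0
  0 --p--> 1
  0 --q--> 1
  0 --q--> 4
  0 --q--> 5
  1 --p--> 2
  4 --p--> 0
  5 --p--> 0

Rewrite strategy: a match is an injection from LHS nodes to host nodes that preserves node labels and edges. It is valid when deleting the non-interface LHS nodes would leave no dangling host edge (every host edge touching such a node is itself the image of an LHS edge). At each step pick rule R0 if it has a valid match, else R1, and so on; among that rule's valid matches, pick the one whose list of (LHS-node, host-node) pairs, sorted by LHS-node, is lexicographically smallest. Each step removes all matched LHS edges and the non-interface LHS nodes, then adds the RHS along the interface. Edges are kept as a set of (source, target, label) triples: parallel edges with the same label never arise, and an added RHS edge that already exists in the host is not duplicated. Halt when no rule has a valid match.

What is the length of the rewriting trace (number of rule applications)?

[0] host  ⇒  6 nodes, 8 edges  {0-p->0 0-p->1 0-q->1 0-q->4 0-q->5 1-p->2 4-p->0 5-p->0}
[1] R0 @ {0↦0, 1↦4}  ⇒  5 nodes, 6 edges  {0-p->0 0-p->1 0-q->1 0-q->5 1-p->2 5-p->0}
[2] R0 @ {0↦0, 1↦5}  ⇒  4 nodes, 4 edges  {0-p->0 0-p->1 0-q->1 1-p->2}
final graph: no rule applies after step 2

Answer: 2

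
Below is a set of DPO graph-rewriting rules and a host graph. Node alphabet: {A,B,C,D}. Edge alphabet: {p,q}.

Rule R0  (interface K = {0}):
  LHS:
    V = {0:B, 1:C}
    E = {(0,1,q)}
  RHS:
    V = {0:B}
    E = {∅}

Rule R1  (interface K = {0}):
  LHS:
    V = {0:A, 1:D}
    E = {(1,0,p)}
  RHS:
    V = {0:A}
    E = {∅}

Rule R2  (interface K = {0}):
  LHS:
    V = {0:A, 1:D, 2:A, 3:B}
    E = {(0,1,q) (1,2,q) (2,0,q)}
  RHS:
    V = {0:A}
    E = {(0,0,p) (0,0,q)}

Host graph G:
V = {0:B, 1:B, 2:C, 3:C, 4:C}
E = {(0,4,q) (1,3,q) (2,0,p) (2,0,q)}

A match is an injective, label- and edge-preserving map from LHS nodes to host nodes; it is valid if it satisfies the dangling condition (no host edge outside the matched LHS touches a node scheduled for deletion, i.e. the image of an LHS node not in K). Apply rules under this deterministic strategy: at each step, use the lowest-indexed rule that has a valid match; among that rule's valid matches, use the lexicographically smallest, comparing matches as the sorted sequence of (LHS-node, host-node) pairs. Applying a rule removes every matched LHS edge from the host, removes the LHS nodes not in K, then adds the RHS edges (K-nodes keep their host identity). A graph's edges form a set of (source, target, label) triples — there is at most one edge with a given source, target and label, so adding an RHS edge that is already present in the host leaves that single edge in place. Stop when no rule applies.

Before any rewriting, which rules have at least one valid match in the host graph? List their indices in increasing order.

Answer: [R0]

Rewrite trace:
R0: 2 valid matches — {0↦0, 1↦4}, {0↦1, 1↦3}
R1: no valid match — LHS pattern not found
R2: no valid match — LHS pattern not found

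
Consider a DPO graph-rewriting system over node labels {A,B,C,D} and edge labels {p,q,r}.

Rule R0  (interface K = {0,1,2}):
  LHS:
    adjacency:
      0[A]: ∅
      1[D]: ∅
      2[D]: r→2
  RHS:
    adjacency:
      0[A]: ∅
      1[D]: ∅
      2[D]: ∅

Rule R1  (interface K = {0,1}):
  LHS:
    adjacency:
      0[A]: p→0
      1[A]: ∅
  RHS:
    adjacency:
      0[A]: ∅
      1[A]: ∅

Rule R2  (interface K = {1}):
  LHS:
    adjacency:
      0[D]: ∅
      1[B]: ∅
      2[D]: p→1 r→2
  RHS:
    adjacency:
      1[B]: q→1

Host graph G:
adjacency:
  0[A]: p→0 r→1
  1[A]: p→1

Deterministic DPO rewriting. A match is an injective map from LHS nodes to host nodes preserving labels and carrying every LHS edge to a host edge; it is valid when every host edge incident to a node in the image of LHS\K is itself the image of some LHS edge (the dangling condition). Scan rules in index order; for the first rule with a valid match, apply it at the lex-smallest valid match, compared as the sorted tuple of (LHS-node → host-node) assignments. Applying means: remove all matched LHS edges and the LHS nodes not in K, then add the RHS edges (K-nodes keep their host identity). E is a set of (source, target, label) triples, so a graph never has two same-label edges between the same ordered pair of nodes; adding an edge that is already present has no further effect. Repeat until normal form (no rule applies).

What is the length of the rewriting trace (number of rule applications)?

[0] host  ⇒  2 nodes, 3 edges  {0-p->0 0-r->1 1-p->1}
[1] R1 @ {0↦0, 1↦1}  ⇒  2 nodes, 2 edges  {0-r->1 1-p->1}
[2] R1 @ {0↦1, 1↦0}  ⇒  2 nodes, 1 edges  {0-r->1}
halt: no rule applies after step 2

Answer: 2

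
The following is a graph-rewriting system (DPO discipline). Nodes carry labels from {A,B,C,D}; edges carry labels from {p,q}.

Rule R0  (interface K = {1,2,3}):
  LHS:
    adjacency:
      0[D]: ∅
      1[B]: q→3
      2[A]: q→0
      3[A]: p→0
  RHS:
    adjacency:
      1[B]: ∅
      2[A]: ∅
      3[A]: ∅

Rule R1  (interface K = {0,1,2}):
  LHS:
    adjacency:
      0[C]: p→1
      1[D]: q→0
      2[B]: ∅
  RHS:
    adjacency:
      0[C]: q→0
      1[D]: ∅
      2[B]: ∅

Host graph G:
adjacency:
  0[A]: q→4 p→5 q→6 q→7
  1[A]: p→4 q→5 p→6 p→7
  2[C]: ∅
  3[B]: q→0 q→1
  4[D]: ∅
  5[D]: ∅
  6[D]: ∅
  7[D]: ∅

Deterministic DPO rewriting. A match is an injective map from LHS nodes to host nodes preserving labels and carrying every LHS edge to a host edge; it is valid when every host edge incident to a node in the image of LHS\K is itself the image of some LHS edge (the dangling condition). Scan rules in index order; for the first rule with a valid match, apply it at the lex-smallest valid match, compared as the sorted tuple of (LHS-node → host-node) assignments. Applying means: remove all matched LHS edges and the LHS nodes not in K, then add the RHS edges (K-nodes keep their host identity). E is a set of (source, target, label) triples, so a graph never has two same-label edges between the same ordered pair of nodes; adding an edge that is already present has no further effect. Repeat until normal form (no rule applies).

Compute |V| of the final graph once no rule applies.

start.  V:8 E:10  edges: 0-q->4 0-p->5 0-q->6 0-q->7 1-p->4 1-q->5 1-p->6 1-p->7 3-q->0 3-q->1
1. fire R0 via {0↦4, 1↦3, 2↦0, 3↦1}  →  V:7 E:7  edges: 0-p->5 0-q->6 0-q->7 1-q->5 1-p->6 1-p->7 3-q->0
2. fire R0 via {0↦5, 1↦3, 2↦1, 3↦0}  →  V:6 E:4  edges: 0-q->6 0-q->7 1-p->6 1-p->7
halt: no rule applies after step 2
NF nodes: {0:A, 1:A, 2:C, 3:B, 6:D, 7:D}

Answer: 6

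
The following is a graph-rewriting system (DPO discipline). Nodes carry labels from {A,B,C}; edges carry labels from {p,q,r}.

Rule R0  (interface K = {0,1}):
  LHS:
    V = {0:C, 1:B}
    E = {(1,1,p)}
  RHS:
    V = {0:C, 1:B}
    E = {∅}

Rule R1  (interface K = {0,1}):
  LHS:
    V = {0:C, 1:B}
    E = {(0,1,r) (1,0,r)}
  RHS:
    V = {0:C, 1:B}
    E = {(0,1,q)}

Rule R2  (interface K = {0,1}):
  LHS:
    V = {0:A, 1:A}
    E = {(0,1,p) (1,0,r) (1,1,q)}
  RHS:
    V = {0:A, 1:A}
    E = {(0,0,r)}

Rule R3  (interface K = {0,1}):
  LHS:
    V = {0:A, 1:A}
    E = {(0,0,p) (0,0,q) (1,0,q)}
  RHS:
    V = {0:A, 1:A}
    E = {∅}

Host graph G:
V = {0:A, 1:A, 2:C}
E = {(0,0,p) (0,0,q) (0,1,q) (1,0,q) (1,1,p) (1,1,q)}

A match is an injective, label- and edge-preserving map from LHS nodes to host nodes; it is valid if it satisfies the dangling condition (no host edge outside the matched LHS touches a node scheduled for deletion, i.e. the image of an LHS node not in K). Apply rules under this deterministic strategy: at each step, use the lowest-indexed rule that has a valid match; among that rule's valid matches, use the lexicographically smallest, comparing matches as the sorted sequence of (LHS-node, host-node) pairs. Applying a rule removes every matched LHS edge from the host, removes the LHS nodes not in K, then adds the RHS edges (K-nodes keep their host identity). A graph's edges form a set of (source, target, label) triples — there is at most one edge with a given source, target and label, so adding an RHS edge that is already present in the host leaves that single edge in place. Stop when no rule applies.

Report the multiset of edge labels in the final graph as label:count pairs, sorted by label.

Answer: (no edges)

Steps:
initial: |V|=3 |E|=6  E = 0-p->0 0-q->0 0-q->1 1-q->0 1-p->1 1-q->1
step 1: apply R3 at {0↦0, 1↦1}  → |V|=3 |E|=3  E = 0-q->1 1-p->1 1-q->1
step 2: apply R3 at {0↦1, 1↦0}  → |V|=3 |E|=0  E = ∅
normal form: no rule applies after step 2
NF edges: []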